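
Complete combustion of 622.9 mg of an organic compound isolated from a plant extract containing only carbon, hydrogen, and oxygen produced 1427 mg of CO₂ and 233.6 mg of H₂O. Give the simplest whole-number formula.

mol C = 1.427 g CO₂ ÷ 44.009 g/mol = 0.032425 mol
mol H = 2 × 0.2336 g H₂O ÷ 18.015 g/mol = 0.025934 mol
mass O = 0.6229 − (0.38946 + 0.026141) = 0.20730 g → mol O = 0.20730 ÷ 15.999 = 0.012957 mol
Divide by the smallest (0.012957 mol): C 2.503, H 2.002, O 1.000
Multiplying each by 2 gives whole numbers: C 5.01, H 4.00, O 2.00

C5H4O2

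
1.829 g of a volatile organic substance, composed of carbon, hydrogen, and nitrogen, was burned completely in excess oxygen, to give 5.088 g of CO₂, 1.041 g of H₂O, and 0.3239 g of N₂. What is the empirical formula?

C5H5N

mol C = 5.088 g CO₂ ÷ 44.009 g/mol = 0.11561 mol
mol H = 2 × 1.041 g H₂O ÷ 18.015 g/mol = 0.11557 mol
mol N = 2 × 0.3239 g N₂ ÷ 28.014 g/mol = 0.023124 mol
Divide by the smallest (0.023124 mol): C 5.000, H 4.998, N 1.000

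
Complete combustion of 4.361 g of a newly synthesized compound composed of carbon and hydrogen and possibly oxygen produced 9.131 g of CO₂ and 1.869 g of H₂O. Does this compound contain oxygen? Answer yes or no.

mol C = 9.131 g CO₂ ÷ 44.009 g/mol = 0.20748 mol
mol H = 2 × 1.869 g H₂O ÷ 18.015 g/mol = 0.20749 mol
C and H account for only 2.7012 g of the 4.361 g sample; the remaining 1.6598 g must be oxygen.

yes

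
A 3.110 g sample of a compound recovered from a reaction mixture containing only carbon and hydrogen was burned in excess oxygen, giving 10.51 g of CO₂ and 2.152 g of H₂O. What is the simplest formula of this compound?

CH

mol C = 10.51 g CO₂ ÷ 44.009 g/mol = 0.23881 mol
mol H = 2 × 2.152 g H₂O ÷ 18.015 g/mol = 0.23891 mol
Divide by the smallest (0.23881 mol): C 1.000, H 1.000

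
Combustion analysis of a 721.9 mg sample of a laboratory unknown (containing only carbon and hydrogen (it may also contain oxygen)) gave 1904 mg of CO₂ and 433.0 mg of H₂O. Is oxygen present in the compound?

mol C = 1.904 g CO₂ ÷ 44.009 g/mol = 0.043264 mol
mol H = 2 × 0.4330 g H₂O ÷ 18.015 g/mol = 0.048071 mol
C and H account for only 0.56810 g of the 0.7219 g sample; the remaining 0.15380 g must be oxygen.

yes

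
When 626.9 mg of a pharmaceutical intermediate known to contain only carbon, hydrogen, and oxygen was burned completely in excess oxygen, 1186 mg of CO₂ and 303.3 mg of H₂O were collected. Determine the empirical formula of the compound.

C8H10O5

mol C = 1.186 g CO₂ ÷ 44.009 g/mol = 0.026949 mol
mol H = 2 × 0.3033 g H₂O ÷ 18.015 g/mol = 0.033672 mol
mass O = 0.6269 − (0.32368 + 0.033941) = 0.26927 g → mol O = 0.26927 ÷ 15.999 = 0.016831 mol
Divide by the smallest (0.016831 mol): C 1.601, H 2.001, O 1.000
Multiplying each by 5 gives whole numbers: C 8.01, H 10.00, O 5.00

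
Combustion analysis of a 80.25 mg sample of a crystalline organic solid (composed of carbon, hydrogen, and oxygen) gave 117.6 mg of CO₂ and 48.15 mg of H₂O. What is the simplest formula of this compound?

CH2O

mol C = 0.1176 g CO₂ ÷ 44.009 g/mol = 0.0026722 mol
mol H = 2 × 0.04815 g H₂O ÷ 18.015 g/mol = 0.0053455 mol
mass O = 0.08025 − (0.032096 + 0.0053883) = 0.042766 g → mol O = 0.042766 ÷ 15.999 = 0.0026731 mol
Divide by the smallest (0.0026722 mol): C 1.000, H 2.000, O 1.000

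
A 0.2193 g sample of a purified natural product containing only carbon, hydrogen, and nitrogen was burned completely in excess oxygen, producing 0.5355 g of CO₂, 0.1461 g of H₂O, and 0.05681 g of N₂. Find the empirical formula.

C3H4N

mol C = 0.5355 g CO₂ ÷ 44.009 g/mol = 0.012168 mol
mol H = 2 × 0.1461 g H₂O ÷ 18.015 g/mol = 0.016220 mol
mol N = 2 × 0.05681 g N₂ ÷ 28.014 g/mol = 0.0040558 mol
Divide by the smallest (0.0040558 mol): C 3.000, H 3.999, N 1.000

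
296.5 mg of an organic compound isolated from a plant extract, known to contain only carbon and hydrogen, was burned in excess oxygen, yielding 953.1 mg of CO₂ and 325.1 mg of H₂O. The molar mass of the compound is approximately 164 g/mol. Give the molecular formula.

C12H20

mol C = 0.9531 g CO₂ ÷ 44.009 g/mol = 0.021657 mol
mol H = 2 × 0.3251 g H₂O ÷ 18.015 g/mol = 0.036092 mol
Divide by the smallest (0.021657 mol): C 1.000, H 1.667
Multiplying each by 3 gives whole numbers: C 3.00, H 5.00
Empirical formula: C3H5
Empirical-formula mass = 41.07 g/mol; 164 ÷ 41.07 ≈ 4, so the molecular formula is C12H20.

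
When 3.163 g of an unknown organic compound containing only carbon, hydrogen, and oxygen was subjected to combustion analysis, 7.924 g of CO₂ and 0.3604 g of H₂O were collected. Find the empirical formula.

mol C = 7.924 g CO₂ ÷ 44.009 g/mol = 0.18005 mol
mol H = 2 × 0.3604 g H₂O ÷ 18.015 g/mol = 0.040011 mol
mass O = 3.163 − (2.1626 + 0.040331) = 0.96004 g → mol O = 0.96004 ÷ 15.999 = 0.060006 mol
Divide by the smallest (0.040011 mol): C 4.500, H 1.000, O 1.500
Multiplying each by 2 gives whole numbers: C 9.00, H 2.00, O 3.00

C9H2O3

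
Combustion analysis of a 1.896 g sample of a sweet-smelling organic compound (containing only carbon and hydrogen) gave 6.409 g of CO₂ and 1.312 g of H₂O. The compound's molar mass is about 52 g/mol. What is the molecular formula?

C4H4

mol C = 6.409 g CO₂ ÷ 44.009 g/mol = 0.14563 mol
mol H = 2 × 1.312 g H₂O ÷ 18.015 g/mol = 0.14566 mol
Divide by the smallest (0.14563 mol): C 1.000, H 1.000
Empirical formula: CH
Empirical-formula mass = 13.02 g/mol; 52 ÷ 13.02 ≈ 4, so the molecular formula is C4H4.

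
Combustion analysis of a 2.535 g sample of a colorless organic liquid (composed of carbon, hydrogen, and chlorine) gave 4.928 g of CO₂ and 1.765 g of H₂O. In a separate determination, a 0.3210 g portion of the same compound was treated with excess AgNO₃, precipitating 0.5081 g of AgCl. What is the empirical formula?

mol C = 4.928 g CO₂ ÷ 44.009 g/mol = 0.11198 mol
mol H = 2 × 1.765 g H₂O ÷ 18.015 g/mol = 0.19595 mol
From the AgCl data: mol Cl per gram of compound = (0.5081 ÷ 143.318) ÷ 0.3210 = 0.011044 mol/g, so in the 2.535 g combustion sample mol Cl = 0.027998 mol
Divide by the smallest (0.027998 mol): C 4.000, H 6.999, Cl 1.000

C4H7Cl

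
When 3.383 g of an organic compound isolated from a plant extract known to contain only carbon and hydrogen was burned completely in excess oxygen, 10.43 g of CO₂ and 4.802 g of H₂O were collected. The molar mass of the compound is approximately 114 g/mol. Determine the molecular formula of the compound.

C8H18

mol C = 10.43 g CO₂ ÷ 44.009 g/mol = 0.23700 mol
mol H = 2 × 4.802 g H₂O ÷ 18.015 g/mol = 0.53311 mol
Divide by the smallest (0.23700 mol): C 1.000, H 2.249
Multiplying each by 4 gives whole numbers: C 4.00, H 9.00
Empirical formula: C4H9
Empirical-formula mass = 57.12 g/mol; 114 ÷ 57.12 ≈ 2, so the molecular formula is C8H18.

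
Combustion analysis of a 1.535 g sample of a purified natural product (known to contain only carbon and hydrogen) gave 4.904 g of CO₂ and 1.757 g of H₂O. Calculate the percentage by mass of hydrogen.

mol C = 4.904 g CO₂ ÷ 44.009 g/mol = 0.11143 mol
mol H = 2 × 1.757 g H₂O ÷ 18.015 g/mol = 0.19506 mol
mass % H = 0.19662 g ÷ 1.535 g × 100%

12.81%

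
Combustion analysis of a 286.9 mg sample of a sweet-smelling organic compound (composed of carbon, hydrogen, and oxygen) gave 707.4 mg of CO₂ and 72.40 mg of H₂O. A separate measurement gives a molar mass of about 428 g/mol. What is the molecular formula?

C24H12O8

mol C = 0.7074 g CO₂ ÷ 44.009 g/mol = 0.016074 mol
mol H = 2 × 0.07240 g H₂O ÷ 18.015 g/mol = 0.0080377 mol
mass O = 0.2869 − (0.19306 + 0.0081020) = 0.085733 g → mol O = 0.085733 ÷ 15.999 = 0.0053587 mol
Divide by the smallest (0.0053587 mol): C 3.000, H 1.500, O 1.000
Multiplying each by 2 gives whole numbers: C 6.00, H 3.00, O 2.00
Empirical formula: C6H3O2
Empirical-formula mass = 107.09 g/mol; 428 ÷ 107.09 ≈ 4, so the molecular formula is C24H12O8.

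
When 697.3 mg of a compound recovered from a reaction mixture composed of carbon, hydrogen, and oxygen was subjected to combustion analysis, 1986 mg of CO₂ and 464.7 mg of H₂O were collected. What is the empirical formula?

C7H8O

mol C = 1.986 g CO₂ ÷ 44.009 g/mol = 0.045127 mol
mol H = 2 × 0.4647 g H₂O ÷ 18.015 g/mol = 0.051590 mol
mass O = 0.6973 − (0.54202 + 0.052003) = 0.10327 g → mol O = 0.10327 ÷ 15.999 = 0.0064551 mol
Divide by the smallest (0.0064551 mol): C 6.991, H 7.992, O 1.000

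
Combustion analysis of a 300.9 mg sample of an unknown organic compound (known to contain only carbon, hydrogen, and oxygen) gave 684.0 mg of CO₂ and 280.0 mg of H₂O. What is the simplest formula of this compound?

C3H6O

mol C = 0.6840 g CO₂ ÷ 44.009 g/mol = 0.015542 mol
mol H = 2 × 0.2800 g H₂O ÷ 18.015 g/mol = 0.031085 mol
mass O = 0.3009 − (0.18668 + 0.031334) = 0.082888 g → mol O = 0.082888 ÷ 15.999 = 0.0051808 mol
Divide by the smallest (0.0051808 mol): C 3.000, H 6.000, O 1.000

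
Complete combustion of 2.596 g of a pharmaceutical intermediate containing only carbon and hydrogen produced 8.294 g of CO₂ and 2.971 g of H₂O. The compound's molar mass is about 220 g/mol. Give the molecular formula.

mol C = 8.294 g CO₂ ÷ 44.009 g/mol = 0.18846 mol
mol H = 2 × 2.971 g H₂O ÷ 18.015 g/mol = 0.32984 mol
Divide by the smallest (0.18846 mol): C 1.000, H 1.750
Multiplying each by 4 gives whole numbers: C 4.00, H 7.00
Empirical formula: C4H7
Empirical-formula mass = 55.10 g/mol; 220 ÷ 55.10 ≈ 4, so the molecular formula is C16H28.

C16H28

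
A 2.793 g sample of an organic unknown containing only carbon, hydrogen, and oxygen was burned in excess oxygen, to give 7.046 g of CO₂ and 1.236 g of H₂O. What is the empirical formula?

C7H6O2

mol C = 7.046 g CO₂ ÷ 44.009 g/mol = 0.16010 mol
mol H = 2 × 1.236 g H₂O ÷ 18.015 g/mol = 0.13722 mol
mass O = 2.793 − (1.9230 + 0.13832) = 0.73168 g → mol O = 0.73168 ÷ 15.999 = 0.045733 mol
Divide by the smallest (0.045733 mol): C 3.501, H 3.000, O 1.000
Multiplying each by 2 gives whole numbers: C 7.00, H 6.00, O 2.00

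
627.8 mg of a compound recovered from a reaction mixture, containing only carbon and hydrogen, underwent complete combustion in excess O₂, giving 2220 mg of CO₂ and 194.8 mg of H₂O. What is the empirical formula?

mol C = 2.220 g CO₂ ÷ 44.009 g/mol = 0.050444 mol
mol H = 2 × 0.1948 g H₂O ÷ 18.015 g/mol = 0.021626 mol
Divide by the smallest (0.021626 mol): C 2.333, H 1.000
Multiplying each by 3 gives whole numbers: C 7.00, H 3.00

C7H3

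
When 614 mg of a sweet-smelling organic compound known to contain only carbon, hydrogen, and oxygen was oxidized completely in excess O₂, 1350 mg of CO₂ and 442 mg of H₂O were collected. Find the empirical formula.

mol C = 1.35 g CO₂ ÷ 44.009 g/mol = 0.03068 mol
mol H = 2 × 0.442 g H₂O ÷ 18.015 g/mol = 0.04907 mol
mass O = 0.614 − (0.3684 + 0.04946) = 0.1961 g → mol O = 0.1961 ÷ 15.999 = 0.01226 mol
Divide by the smallest (0.01226 mol): C 2.503, H 4.004, O 1.000
Multiplying each by 2 gives whole numbers: C 5.01, H 8.01, O 2.00

C5H8O2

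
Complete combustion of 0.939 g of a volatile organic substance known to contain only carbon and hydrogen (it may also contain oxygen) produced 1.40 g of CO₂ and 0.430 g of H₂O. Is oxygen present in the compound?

yes

mol C = 1.40 g CO₂ ÷ 44.009 g/mol = 0.03181 mol
mol H = 2 × 0.430 g H₂O ÷ 18.015 g/mol = 0.04774 mol
C and H account for only 0.4302 g of the 0.939 g sample; the remaining 0.5088 g must be oxygen.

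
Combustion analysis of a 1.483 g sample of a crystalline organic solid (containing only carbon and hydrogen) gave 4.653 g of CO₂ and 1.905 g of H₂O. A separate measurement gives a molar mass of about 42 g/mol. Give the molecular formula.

mol C = 4.653 g CO₂ ÷ 44.009 g/mol = 0.10573 mol
mol H = 2 × 1.905 g H₂O ÷ 18.015 g/mol = 0.21149 mol
Divide by the smallest (0.10573 mol): C 1.000, H 2.000
Empirical formula: CH2
Empirical-formula mass = 14.03 g/mol; 42 ÷ 14.03 ≈ 3, so the molecular formula is C3H6.

C3H6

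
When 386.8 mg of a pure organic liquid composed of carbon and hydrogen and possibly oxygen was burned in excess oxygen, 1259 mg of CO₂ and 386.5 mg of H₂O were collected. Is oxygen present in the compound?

no

mol C = 1.259 g CO₂ ÷ 44.009 g/mol = 0.028608 mol
mol H = 2 × 0.3865 g H₂O ÷ 18.015 g/mol = 0.042909 mol
C and H together account for 0.38686 g — essentially the entire 0.3868 g sample — so the compound contains no oxygen.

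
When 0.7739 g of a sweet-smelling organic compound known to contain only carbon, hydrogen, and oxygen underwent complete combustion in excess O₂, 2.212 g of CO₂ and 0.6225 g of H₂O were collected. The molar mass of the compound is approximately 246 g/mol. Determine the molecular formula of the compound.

mol C = 2.212 g CO₂ ÷ 44.009 g/mol = 0.050262 mol
mol H = 2 × 0.6225 g H₂O ÷ 18.015 g/mol = 0.069109 mol
mass O = 0.7739 − (0.60370 + 0.069662) = 0.10054 g → mol O = 0.10054 ÷ 15.999 = 0.0062839 mol
Divide by the smallest (0.0062839 mol): C 7.999, H 10.998, O 1.000
Empirical formula: C8H11O
Empirical-formula mass = 123.17 g/mol; 246 ÷ 123.17 ≈ 2, so the molecular formula is C16H22O2.

C16H22O2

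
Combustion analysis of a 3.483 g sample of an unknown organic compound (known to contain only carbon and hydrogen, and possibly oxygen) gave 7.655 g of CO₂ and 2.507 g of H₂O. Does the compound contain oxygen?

mol C = 7.655 g CO₂ ÷ 44.009 g/mol = 0.17394 mol
mol H = 2 × 2.507 g H₂O ÷ 18.015 g/mol = 0.27832 mol
C and H account for only 2.3698 g of the 3.483 g sample; the remaining 1.1132 g must be oxygen.

yes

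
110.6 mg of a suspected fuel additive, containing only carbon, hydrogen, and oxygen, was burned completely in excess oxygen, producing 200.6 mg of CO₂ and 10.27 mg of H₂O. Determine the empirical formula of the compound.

C4HO3

mol C = 0.2006 g CO₂ ÷ 44.009 g/mol = 0.0045582 mol
mol H = 2 × 0.01027 g H₂O ÷ 18.015 g/mol = 0.0011402 mol
mass O = 0.1106 − (0.054748 + 0.0011493) = 0.054703 g → mol O = 0.054703 ÷ 15.999 = 0.0034191 mol
Divide by the smallest (0.0011402 mol): C 3.998, H 1.000, O 2.999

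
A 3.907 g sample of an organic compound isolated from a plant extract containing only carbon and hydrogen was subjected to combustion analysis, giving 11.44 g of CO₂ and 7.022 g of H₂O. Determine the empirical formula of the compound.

mol C = 11.44 g CO₂ ÷ 44.009 g/mol = 0.25995 mol
mol H = 2 × 7.022 g H₂O ÷ 18.015 g/mol = 0.77957 mol
Divide by the smallest (0.25995 mol): C 1.000, H 2.999

CH3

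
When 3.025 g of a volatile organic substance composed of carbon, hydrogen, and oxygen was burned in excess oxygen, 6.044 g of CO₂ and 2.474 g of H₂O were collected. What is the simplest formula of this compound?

C2H4O

mol C = 6.044 g CO₂ ÷ 44.009 g/mol = 0.13734 mol
mol H = 2 × 2.474 g H₂O ÷ 18.015 g/mol = 0.27466 mol
mass O = 3.025 − (1.6495 + 0.27686) = 1.0986 g → mol O = 1.0986 ÷ 15.999 = 0.068667 mol
Divide by the smallest (0.068667 mol): C 2.000, H 4.000, O 1.000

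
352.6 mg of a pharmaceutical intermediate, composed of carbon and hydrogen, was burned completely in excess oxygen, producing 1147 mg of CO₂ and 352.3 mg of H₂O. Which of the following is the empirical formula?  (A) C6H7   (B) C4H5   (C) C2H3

mol C = 1.147 g CO₂ ÷ 44.009 g/mol = 0.026063 mol
mol H = 2 × 0.3523 g H₂O ÷ 18.015 g/mol = 0.039112 mol
Divide by the smallest (0.026063 mol): C 1.000, H 1.501
Multiplying each by 2 gives whole numbers: C 2.00, H 3.00

(C) C2H3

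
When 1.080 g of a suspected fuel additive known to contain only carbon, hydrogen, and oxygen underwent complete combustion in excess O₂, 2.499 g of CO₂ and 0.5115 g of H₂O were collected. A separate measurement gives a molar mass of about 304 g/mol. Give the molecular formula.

C16H16O6

mol C = 2.499 g CO₂ ÷ 44.009 g/mol = 0.056784 mol
mol H = 2 × 0.5115 g H₂O ÷ 18.015 g/mol = 0.056786 mol
mass O = 1.080 − (0.68203 + 0.057240) = 0.34073 g → mol O = 0.34073 ÷ 15.999 = 0.021297 mol
Divide by the smallest (0.021297 mol): C 2.666, H 2.666, O 1.000
Multiplying each by 3 gives whole numbers: C 8.00, H 8.00, O 3.00
Empirical formula: C8H8O3
Empirical-formula mass = 152.15 g/mol; 304 ÷ 152.15 ≈ 2, so the molecular formula is C16H16O6.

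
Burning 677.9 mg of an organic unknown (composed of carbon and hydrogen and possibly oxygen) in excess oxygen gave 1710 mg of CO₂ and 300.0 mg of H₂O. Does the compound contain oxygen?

yes

mol C = 1.710 g CO₂ ÷ 44.009 g/mol = 0.038856 mol
mol H = 2 × 0.3000 g H₂O ÷ 18.015 g/mol = 0.033306 mol
C and H account for only 0.50027 g of the 0.6779 g sample; the remaining 0.17763 g must be oxygen.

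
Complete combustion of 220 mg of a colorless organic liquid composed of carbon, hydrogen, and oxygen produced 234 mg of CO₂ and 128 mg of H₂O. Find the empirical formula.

C3H8O5

mol C = 0.234 g CO₂ ÷ 44.009 g/mol = 0.005317 mol
mol H = 2 × 0.128 g H₂O ÷ 18.015 g/mol = 0.01421 mol
mass O = 0.220 − (0.06386 + 0.01432) = 0.1418 g → mol O = 0.1418 ÷ 15.999 = 0.008864 mol
Divide by the smallest (0.005317 mol): C 1.000, H 2.673, O 1.667
Multiplying each by 3 gives whole numbers: C 3.00, H 8.02, O 5.00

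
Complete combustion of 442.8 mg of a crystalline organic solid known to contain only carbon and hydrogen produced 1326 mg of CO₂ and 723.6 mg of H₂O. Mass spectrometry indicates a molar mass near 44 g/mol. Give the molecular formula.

mol C = 1.326 g CO₂ ÷ 44.009 g/mol = 0.030130 mol
mol H = 2 × 0.7236 g H₂O ÷ 18.015 g/mol = 0.080333 mol
Divide by the smallest (0.030130 mol): C 1.000, H 2.666
Multiplying each by 3 gives whole numbers: C 3.00, H 8.00
Empirical formula: C3H8
Empirical-formula mass = 44.10 g/mol; 44 ÷ 44.10 ≈ 1, so the molecular formula is C3H8.

C3H8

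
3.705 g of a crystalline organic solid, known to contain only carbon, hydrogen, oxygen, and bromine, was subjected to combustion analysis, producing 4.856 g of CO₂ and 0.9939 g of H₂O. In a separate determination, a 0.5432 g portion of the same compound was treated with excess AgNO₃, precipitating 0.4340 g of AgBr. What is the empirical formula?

mol C = 4.856 g CO₂ ÷ 44.009 g/mol = 0.11034 mol
mol H = 2 × 0.9939 g H₂O ÷ 18.015 g/mol = 0.11034 mol
From the AgBr data: mol Br per gram of compound = (0.4340 ÷ 187.772) ÷ 0.5432 = 0.0042550 mol/g, so in the 3.705 g combustion sample mol Br = 0.015765 mol
mass O = 3.705 − (1.3253 + 0.11122 + 1.2597) = 1.0088 g → mol O = 1.0088 ÷ 15.999 = 0.063054 mol
Divide by the smallest (0.015765 mol): C 6.999, H 6.999, Br 1.000, O 4.000

C7H7BrO4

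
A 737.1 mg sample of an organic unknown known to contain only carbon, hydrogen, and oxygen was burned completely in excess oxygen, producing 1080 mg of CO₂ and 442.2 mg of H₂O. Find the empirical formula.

mol C = 1.080 g CO₂ ÷ 44.009 g/mol = 0.024540 mol
mol H = 2 × 0.4422 g H₂O ÷ 18.015 g/mol = 0.049092 mol
mass O = 0.7371 − (0.29476 + 0.049485) = 0.39286 g → mol O = 0.39286 ÷ 15.999 = 0.024555 mol
Divide by the smallest (0.024540 mol): C 1.000, H 2.000, O 1.001

CH2O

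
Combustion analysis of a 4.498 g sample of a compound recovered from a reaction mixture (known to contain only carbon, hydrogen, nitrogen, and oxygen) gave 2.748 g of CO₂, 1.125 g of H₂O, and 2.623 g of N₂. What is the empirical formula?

mol C = 2.748 g CO₂ ÷ 44.009 g/mol = 0.062442 mol
mol H = 2 × 1.125 g H₂O ÷ 18.015 g/mol = 0.12490 mol
mol N = 2 × 2.623 g N₂ ÷ 28.014 g/mol = 0.18726 mol
mass O = 4.498 − (0.74999 + 0.12590 + 2.6230) = 0.99912 g → mol O = 0.99912 ÷ 15.999 = 0.062449 mol
Divide by the smallest (0.062442 mol): C 1.000, H 2.000, N 2.999, O 1.000

CH2N3O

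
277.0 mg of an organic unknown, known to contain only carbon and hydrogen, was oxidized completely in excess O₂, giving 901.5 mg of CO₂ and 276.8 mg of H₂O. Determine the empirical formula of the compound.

C2H3

mol C = 0.9015 g CO₂ ÷ 44.009 g/mol = 0.020484 mol
mol H = 2 × 0.2768 g H₂O ÷ 18.015 g/mol = 0.030730 mol
Divide by the smallest (0.020484 mol): C 1.000, H 1.500
Multiplying each by 2 gives whole numbers: C 2.00, H 3.00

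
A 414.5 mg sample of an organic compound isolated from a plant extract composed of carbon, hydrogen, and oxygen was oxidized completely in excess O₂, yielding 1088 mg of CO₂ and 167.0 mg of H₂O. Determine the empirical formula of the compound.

mol C = 1.088 g CO₂ ÷ 44.009 g/mol = 0.024722 mol
mol H = 2 × 0.1670 g H₂O ÷ 18.015 g/mol = 0.018540 mol
mass O = 0.4145 − (0.29694 + 0.018688) = 0.098873 g → mol O = 0.098873 ÷ 15.999 = 0.0061800 mol
Divide by the smallest (0.0061800 mol): C 4.000, H 3.000, O 1.000

C4H3O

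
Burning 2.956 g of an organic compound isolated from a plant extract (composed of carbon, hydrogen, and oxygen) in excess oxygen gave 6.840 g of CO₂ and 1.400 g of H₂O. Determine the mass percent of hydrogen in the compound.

mol C = 6.840 g CO₂ ÷ 44.009 g/mol = 0.15542 mol
mol H = 2 × 1.400 g H₂O ÷ 18.015 g/mol = 0.15543 mol
mass O = 2.956 − (1.8668 + 0.15667) = 0.93255 g → mol O = 0.93255 ÷ 15.999 = 0.058288 mol
mass % H = 0.15667 g ÷ 2.956 g × 100%

5.30%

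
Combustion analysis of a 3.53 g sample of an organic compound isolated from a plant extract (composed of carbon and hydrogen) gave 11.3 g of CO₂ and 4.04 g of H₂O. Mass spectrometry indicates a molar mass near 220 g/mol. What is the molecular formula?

mol C = 11.3 g CO₂ ÷ 44.009 g/mol = 0.2568 mol
mol H = 2 × 4.04 g H₂O ÷ 18.015 g/mol = 0.4485 mol
Divide by the smallest (0.2568 mol): C 1.000, H 1.747
Multiplying each by 4 gives whole numbers: C 4.00, H 6.99
Empirical formula: C4H7
Empirical-formula mass = 55.10 g/mol; 220 ÷ 55.10 ≈ 4, so the molecular formula is C16H28.

C16H28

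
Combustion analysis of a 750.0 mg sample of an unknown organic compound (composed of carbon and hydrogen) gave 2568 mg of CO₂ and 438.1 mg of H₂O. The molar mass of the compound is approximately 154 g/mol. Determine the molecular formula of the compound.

C12H10

mol C = 2.568 g CO₂ ÷ 44.009 g/mol = 0.058352 mol
mol H = 2 × 0.4381 g H₂O ÷ 18.015 g/mol = 0.048637 mol
Divide by the smallest (0.048637 mol): C 1.200, H 1.000
Multiplying each by 5 gives whole numbers: C 6.00, H 5.00
Empirical formula: C6H5
Empirical-formula mass = 77.11 g/mol; 154 ÷ 77.11 ≈ 2, so the molecular formula is C12H10.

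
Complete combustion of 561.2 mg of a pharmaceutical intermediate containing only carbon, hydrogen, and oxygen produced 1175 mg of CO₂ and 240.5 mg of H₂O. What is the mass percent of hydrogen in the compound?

4.80%

mol C = 1.175 g CO₂ ÷ 44.009 g/mol = 0.026699 mol
mol H = 2 × 0.2405 g H₂O ÷ 18.015 g/mol = 0.026700 mol
mass O = 0.5612 − (0.32068 + 0.026914) = 0.21360 g → mol O = 0.21360 ÷ 15.999 = 0.013351 mol
mass % H = 0.026914 g ÷ 0.5612 g × 100%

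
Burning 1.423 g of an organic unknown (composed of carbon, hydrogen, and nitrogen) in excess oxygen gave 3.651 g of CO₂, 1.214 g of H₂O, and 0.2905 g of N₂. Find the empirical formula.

mol C = 3.651 g CO₂ ÷ 44.009 g/mol = 0.082960 mol
mol H = 2 × 1.214 g H₂O ÷ 18.015 g/mol = 0.13478 mol
mol N = 2 × 0.2905 g N₂ ÷ 28.014 g/mol = 0.020740 mol
Divide by the smallest (0.020740 mol): C 4.000, H 6.499, N 1.000
Multiplying each by 2 gives whole numbers: C 8.00, H 13.00, N 2.00

C8H13N2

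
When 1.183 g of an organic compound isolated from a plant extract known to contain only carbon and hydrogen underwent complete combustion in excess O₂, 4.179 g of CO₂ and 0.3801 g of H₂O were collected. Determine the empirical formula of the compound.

mol C = 4.179 g CO₂ ÷ 44.009 g/mol = 0.094958 mol
mol H = 2 × 0.3801 g H₂O ÷ 18.015 g/mol = 0.042198 mol
Divide by the smallest (0.042198 mol): C 2.250, H 1.000
Multiplying each by 4 gives whole numbers: C 9.00, H 4.00

C9H4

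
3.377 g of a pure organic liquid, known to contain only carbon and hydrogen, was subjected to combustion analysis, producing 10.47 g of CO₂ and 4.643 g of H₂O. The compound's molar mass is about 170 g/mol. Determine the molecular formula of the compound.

mol C = 10.47 g CO₂ ÷ 44.009 g/mol = 0.23791 mol
mol H = 2 × 4.643 g H₂O ÷ 18.015 g/mol = 0.51546 mol
Divide by the smallest (0.23791 mol): C 1.000, H 2.167
Multiplying each by 6 gives whole numbers: C 6.00, H 13.00
Empirical formula: C6H13
Empirical-formula mass = 85.17 g/mol; 170 ÷ 85.17 ≈ 2, so the molecular formula is C12H26.

C12H26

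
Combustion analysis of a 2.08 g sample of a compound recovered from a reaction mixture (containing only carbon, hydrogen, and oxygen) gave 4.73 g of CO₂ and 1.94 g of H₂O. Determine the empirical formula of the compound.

mol C = 4.73 g CO₂ ÷ 44.009 g/mol = 0.1075 mol
mol H = 2 × 1.94 g H₂O ÷ 18.015 g/mol = 0.2154 mol
mass O = 2.08 − (1.291 + 0.2171) = 0.5720 g → mol O = 0.5720 ÷ 15.999 = 0.03575 mol
Divide by the smallest (0.03575 mol): C 3.006, H 6.024, O 1.000

C3H6O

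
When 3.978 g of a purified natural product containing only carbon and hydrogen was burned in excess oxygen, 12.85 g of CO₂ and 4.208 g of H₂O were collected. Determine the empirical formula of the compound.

C5H8

mol C = 12.85 g CO₂ ÷ 44.009 g/mol = 0.29199 mol
mol H = 2 × 4.208 g H₂O ÷ 18.015 g/mol = 0.46717 mol
Divide by the smallest (0.29199 mol): C 1.000, H 1.600
Multiplying each by 5 gives whole numbers: C 5.00, H 8.00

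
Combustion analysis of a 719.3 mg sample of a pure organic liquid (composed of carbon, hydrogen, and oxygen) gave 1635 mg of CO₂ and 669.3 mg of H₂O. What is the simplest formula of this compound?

C3H6O

mol C = 1.635 g CO₂ ÷ 44.009 g/mol = 0.037151 mol
mol H = 2 × 0.6693 g H₂O ÷ 18.015 g/mol = 0.074305 mol
mass O = 0.7193 − (0.44623 + 0.074899) = 0.19817 g → mol O = 0.19817 ÷ 15.999 = 0.012387 mol
Divide by the smallest (0.012387 mol): C 2.999, H 5.999, O 1.000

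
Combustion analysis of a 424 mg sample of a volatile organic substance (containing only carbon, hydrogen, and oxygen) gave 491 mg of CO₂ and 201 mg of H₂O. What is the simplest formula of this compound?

mol C = 0.491 g CO₂ ÷ 44.009 g/mol = 0.01116 mol
mol H = 2 × 0.201 g H₂O ÷ 18.015 g/mol = 0.02231 mol
mass O = 0.424 − (0.1340 + 0.02249) = 0.2675 g → mol O = 0.2675 ÷ 15.999 = 0.01672 mol
Divide by the smallest (0.01116 mol): C 1.000, H 2.000, O 1.499
Multiplying each by 2 gives whole numbers: C 2.00, H 4.00, O 3.00

C2H4O3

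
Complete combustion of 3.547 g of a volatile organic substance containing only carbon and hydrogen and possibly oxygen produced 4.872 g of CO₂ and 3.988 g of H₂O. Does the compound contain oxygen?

yes

mol C = 4.872 g CO₂ ÷ 44.009 g/mol = 0.11070 mol
mol H = 2 × 3.988 g H₂O ÷ 18.015 g/mol = 0.44274 mol
C and H account for only 1.7760 g of the 3.547 g sample; the remaining 1.7710 g must be oxygen.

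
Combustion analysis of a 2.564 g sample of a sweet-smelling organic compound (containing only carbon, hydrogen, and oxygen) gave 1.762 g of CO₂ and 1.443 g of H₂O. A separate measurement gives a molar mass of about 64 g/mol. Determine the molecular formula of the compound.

mol C = 1.762 g CO₂ ÷ 44.009 g/mol = 0.040037 mol
mol H = 2 × 1.443 g H₂O ÷ 18.015 g/mol = 0.16020 mol
mass O = 2.564 − (0.48089 + 0.16148) = 1.9216 g → mol O = 1.9216 ÷ 15.999 = 0.12011 mol
Divide by the smallest (0.040037 mol): C 1.000, H 4.001, O 3.000
Empirical formula: CH4O3
Empirical-formula mass = 64.04 g/mol; 64 ÷ 64.04 ≈ 1, so the molecular formula is CH4O3.

CH4O3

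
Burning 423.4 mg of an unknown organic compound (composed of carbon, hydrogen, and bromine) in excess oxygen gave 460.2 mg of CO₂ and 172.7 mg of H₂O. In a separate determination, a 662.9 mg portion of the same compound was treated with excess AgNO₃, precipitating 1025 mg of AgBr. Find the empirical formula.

C6H11Br2

mol C = 0.4602 g CO₂ ÷ 44.009 g/mol = 0.010457 mol
mol H = 2 × 0.1727 g H₂O ÷ 18.015 g/mol = 0.019173 mol
From the AgBr data: mol Br per gram of compound = (1.025 ÷ 187.772) ÷ 0.6629 = 0.0082346 mol/g, so in the 0.4234 g combustion sample mol Br = 0.0034865 mol
Divide by the smallest (0.0034865 mol): C 2.999, H 5.499, Br 1.000
Multiplying each by 2 gives whole numbers: C 6.00, H 11.00, Br 2.00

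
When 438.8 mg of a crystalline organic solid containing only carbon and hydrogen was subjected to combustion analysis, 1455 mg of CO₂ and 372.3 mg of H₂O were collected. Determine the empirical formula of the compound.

mol C = 1.455 g CO₂ ÷ 44.009 g/mol = 0.033061 mol
mol H = 2 × 0.3723 g H₂O ÷ 18.015 g/mol = 0.041332 mol
Divide by the smallest (0.033061 mol): C 1.000, H 1.250
Multiplying each by 4 gives whole numbers: C 4.00, H 5.00

C4H5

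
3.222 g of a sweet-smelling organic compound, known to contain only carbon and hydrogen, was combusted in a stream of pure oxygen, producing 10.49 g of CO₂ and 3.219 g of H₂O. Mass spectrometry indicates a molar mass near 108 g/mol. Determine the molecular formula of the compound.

mol C = 10.49 g CO₂ ÷ 44.009 g/mol = 0.23836 mol
mol H = 2 × 3.219 g H₂O ÷ 18.015 g/mol = 0.35737 mol
Divide by the smallest (0.23836 mol): C 1.000, H 1.499
Multiplying each by 2 gives whole numbers: C 2.00, H 3.00
Empirical formula: C2H3
Empirical-formula mass = 27.05 g/mol; 108 ÷ 27.05 ≈ 4, so the molecular formula is C8H12.

C8H12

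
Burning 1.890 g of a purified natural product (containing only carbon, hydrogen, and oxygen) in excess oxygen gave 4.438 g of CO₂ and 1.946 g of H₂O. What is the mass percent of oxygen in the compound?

mol C = 4.438 g CO₂ ÷ 44.009 g/mol = 0.10084 mol
mol H = 2 × 1.946 g H₂O ÷ 18.015 g/mol = 0.21604 mol
mass O = 1.890 − (1.2112 + 0.21777) = 0.46100 g → mol O = 0.46100 ÷ 15.999 = 0.028815 mol
mass % O = 0.46100 g ÷ 1.890 g × 100%

24.39%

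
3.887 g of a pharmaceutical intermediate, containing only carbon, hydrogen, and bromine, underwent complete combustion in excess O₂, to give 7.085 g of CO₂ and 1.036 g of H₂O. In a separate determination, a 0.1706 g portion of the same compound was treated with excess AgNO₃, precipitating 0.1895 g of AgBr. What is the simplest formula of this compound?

mol C = 7.085 g CO₂ ÷ 44.009 g/mol = 0.16099 mol
mol H = 2 × 1.036 g H₂O ÷ 18.015 g/mol = 0.11502 mol
From the AgBr data: mol Br per gram of compound = (0.1895 ÷ 187.772) ÷ 0.1706 = 0.0059156 mol/g, so in the 3.887 g combustion sample mol Br = 0.022994 mol
Divide by the smallest (0.022994 mol): C 7.001, H 5.002, Br 1.000

C7H5Br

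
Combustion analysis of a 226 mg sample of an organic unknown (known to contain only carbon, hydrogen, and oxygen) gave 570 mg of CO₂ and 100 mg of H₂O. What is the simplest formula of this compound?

mol C = 0.570 g CO₂ ÷ 44.009 g/mol = 0.01295 mol
mol H = 2 × 0.100 g H₂O ÷ 18.015 g/mol = 0.01110 mol
mass O = 0.226 − (0.1556 + 0.01119) = 0.05924 g → mol O = 0.05924 ÷ 15.999 = 0.003703 mol
Divide by the smallest (0.003703 mol): C 3.498, H 2.998, O 1.000
Multiplying each by 2 gives whole numbers: C 7.00, H 6.00, O 2.00

C7H6O2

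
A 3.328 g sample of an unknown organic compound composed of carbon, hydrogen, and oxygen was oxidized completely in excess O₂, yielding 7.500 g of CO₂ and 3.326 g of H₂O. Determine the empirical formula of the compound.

mol C = 7.500 g CO₂ ÷ 44.009 g/mol = 0.17042 mol
mol H = 2 × 3.326 g H₂O ÷ 18.015 g/mol = 0.36925 mol
mass O = 3.328 − (2.0469 + 0.37220) = 0.90889 g → mol O = 0.90889 ÷ 15.999 = 0.056809 mol
Divide by the smallest (0.056809 mol): C 3.000, H 6.500, O 1.000
Multiplying each by 2 gives whole numbers: C 6.00, H 13.00, O 2.00

C6H13O2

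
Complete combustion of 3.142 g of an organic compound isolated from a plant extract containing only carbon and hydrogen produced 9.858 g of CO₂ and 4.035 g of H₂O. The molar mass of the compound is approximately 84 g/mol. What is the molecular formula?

mol C = 9.858 g CO₂ ÷ 44.009 g/mol = 0.22400 mol
mol H = 2 × 4.035 g H₂O ÷ 18.015 g/mol = 0.44796 mol
Divide by the smallest (0.22400 mol): C 1.000, H 2.000
Empirical formula: CH2
Empirical-formula mass = 14.03 g/mol; 84 ÷ 14.03 ≈ 6, so the molecular formula is C6H12.

C6H12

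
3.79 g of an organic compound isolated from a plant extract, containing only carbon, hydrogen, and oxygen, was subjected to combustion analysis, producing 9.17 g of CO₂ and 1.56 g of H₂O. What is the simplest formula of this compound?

mol C = 9.17 g CO₂ ÷ 44.009 g/mol = 0.2084 mol
mol H = 2 × 1.56 g H₂O ÷ 18.015 g/mol = 0.1732 mol
mass O = 3.79 − (2.503 + 0.1746) = 1.113 g → mol O = 1.113 ÷ 15.999 = 0.06955 mol
Divide by the smallest (0.06955 mol): C 2.996, H 2.490, O 1.000
Multiplying each by 2 gives whole numbers: C 5.99, H 4.98, O 2.00

C6H5O2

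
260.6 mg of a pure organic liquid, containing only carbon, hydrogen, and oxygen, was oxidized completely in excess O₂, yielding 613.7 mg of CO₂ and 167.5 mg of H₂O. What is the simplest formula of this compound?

C3H4O

mol C = 0.6137 g CO₂ ÷ 44.009 g/mol = 0.013945 mol
mol H = 2 × 0.1675 g H₂O ÷ 18.015 g/mol = 0.018596 mol
mass O = 0.2606 − (0.16749 + 0.018744) = 0.074364 g → mol O = 0.074364 ÷ 15.999 = 0.0046480 mol
Divide by the smallest (0.0046480 mol): C 3.000, H 4.001, O 1.000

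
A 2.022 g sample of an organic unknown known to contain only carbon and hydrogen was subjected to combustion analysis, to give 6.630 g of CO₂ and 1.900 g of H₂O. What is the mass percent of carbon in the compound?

mol C = 6.630 g CO₂ ÷ 44.009 g/mol = 0.15065 mol
mol H = 2 × 1.900 g H₂O ÷ 18.015 g/mol = 0.21094 mol
mass % C = 1.8095 g ÷ 2.022 g × 100%

89.49%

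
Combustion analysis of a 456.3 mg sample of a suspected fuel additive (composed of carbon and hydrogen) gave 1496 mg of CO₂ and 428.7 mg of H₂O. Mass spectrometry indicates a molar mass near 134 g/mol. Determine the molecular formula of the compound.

C10H14

mol C = 1.496 g CO₂ ÷ 44.009 g/mol = 0.033993 mol
mol H = 2 × 0.4287 g H₂O ÷ 18.015 g/mol = 0.047594 mol
Divide by the smallest (0.033993 mol): C 1.000, H 1.400
Multiplying each by 5 gives whole numbers: C 5.00, H 7.00
Empirical formula: C5H7
Empirical-formula mass = 67.11 g/mol; 134 ÷ 67.11 ≈ 2, so the molecular formula is C10H14.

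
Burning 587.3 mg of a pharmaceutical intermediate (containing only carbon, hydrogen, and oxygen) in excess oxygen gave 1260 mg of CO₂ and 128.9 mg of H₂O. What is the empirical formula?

mol C = 1.260 g CO₂ ÷ 44.009 g/mol = 0.028631 mol
mol H = 2 × 0.1289 g H₂O ÷ 18.015 g/mol = 0.014310 mol
mass O = 0.5873 − (0.34388 + 0.014425) = 0.22899 g → mol O = 0.22899 ÷ 15.999 = 0.014313 mol
Divide by the smallest (0.014310 mol): C 2.001, H 1.000, O 1.000

C2HO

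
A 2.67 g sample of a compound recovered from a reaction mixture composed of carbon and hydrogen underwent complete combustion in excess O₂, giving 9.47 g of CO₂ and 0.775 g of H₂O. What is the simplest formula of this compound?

mol C = 9.47 g CO₂ ÷ 44.009 g/mol = 0.2152 mol
mol H = 2 × 0.775 g H₂O ÷ 18.015 g/mol = 0.08604 mol
Divide by the smallest (0.08604 mol): C 2.501, H 1.000
Multiplying each by 2 gives whole numbers: C 5.00, H 2.00

C5H2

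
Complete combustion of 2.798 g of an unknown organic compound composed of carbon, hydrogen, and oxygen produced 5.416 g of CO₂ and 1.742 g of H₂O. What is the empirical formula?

C7H11O4

mol C = 5.416 g CO₂ ÷ 44.009 g/mol = 0.12307 mol
mol H = 2 × 1.742 g H₂O ÷ 18.015 g/mol = 0.19339 mol
mass O = 2.798 − (1.4781 + 0.19494) = 1.1249 g → mol O = 1.1249 ÷ 15.999 = 0.070312 mol
Divide by the smallest (0.070312 mol): C 1.750, H 2.751, O 1.000
Multiplying each by 4 gives whole numbers: C 7.00, H 11.00, O 4.00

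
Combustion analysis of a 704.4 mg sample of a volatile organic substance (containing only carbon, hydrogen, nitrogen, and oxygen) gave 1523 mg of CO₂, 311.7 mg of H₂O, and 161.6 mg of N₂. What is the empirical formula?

mol C = 1.523 g CO₂ ÷ 44.009 g/mol = 0.034607 mol
mol H = 2 × 0.3117 g H₂O ÷ 18.015 g/mol = 0.034604 mol
mol N = 2 × 0.1616 g N₂ ÷ 28.014 g/mol = 0.011537 mol
mass O = 0.7044 − (0.41566 + 0.034881 + 0.16160) = 0.092259 g → mol O = 0.092259 ÷ 15.999 = 0.0057666 mol
Divide by the smallest (0.0057666 mol): C 6.001, H 6.001, N 2.001, O 1.000

C6H6N2O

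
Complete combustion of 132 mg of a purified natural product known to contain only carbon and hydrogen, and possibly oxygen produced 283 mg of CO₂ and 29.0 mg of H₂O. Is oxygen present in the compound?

mol C = 0.283 g CO₂ ÷ 44.009 g/mol = 0.006431 mol
mol H = 2 × 0.0290 g H₂O ÷ 18.015 g/mol = 0.003220 mol
C and H account for only 0.08048 g of the 0.132 g sample; the remaining 0.05152 g must be oxygen.

yes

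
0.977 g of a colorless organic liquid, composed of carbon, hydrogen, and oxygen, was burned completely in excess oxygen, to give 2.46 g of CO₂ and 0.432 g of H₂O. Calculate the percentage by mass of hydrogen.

4.9%

mol C = 2.46 g CO₂ ÷ 44.009 g/mol = 0.05590 mol
mol H = 2 × 0.432 g H₂O ÷ 18.015 g/mol = 0.04796 mol
mass O = 0.977 − (0.6714 + 0.04834) = 0.2573 g → mol O = 0.2573 ÷ 15.999 = 0.01608 mol
mass % H = 0.04834 g ÷ 0.977 g × 100%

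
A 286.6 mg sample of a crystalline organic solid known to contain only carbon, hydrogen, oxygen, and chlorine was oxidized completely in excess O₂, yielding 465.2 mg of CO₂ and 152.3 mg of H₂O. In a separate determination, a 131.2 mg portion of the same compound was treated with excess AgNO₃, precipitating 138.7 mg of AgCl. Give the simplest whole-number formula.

C5H8ClO2

mol C = 0.4652 g CO₂ ÷ 44.009 g/mol = 0.010571 mol
mol H = 2 × 0.1523 g H₂O ÷ 18.015 g/mol = 0.016908 mol
From the AgCl data: mol Cl per gram of compound = (0.1387 ÷ 143.318) ÷ 0.1312 = 0.0073764 mol/g, so in the 0.2866 g combustion sample mol Cl = 0.0021141 mol
mass O = 0.2866 − (0.12696 + 0.017043 + 0.074944) = 0.067650 g → mol O = 0.067650 ÷ 15.999 = 0.0042284 mol
Divide by the smallest (0.0021141 mol): C 5.000, H 7.998, Cl 1.000, O 2.000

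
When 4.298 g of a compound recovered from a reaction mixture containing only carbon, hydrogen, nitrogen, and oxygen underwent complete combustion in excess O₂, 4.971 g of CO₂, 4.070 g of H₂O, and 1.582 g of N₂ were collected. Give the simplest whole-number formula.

C2H8N2O

mol C = 4.971 g CO₂ ÷ 44.009 g/mol = 0.11295 mol
mol H = 2 × 4.070 g H₂O ÷ 18.015 g/mol = 0.45185 mol
mol N = 2 × 1.582 g N₂ ÷ 28.014 g/mol = 0.11294 mol
mass O = 4.298 − (1.3567 + 0.45546 + 1.5820) = 0.90385 g → mol O = 0.90385 ÷ 15.999 = 0.056494 mol
Divide by the smallest (0.056494 mol): C 1.999, H 7.998, N 1.999, O 1.000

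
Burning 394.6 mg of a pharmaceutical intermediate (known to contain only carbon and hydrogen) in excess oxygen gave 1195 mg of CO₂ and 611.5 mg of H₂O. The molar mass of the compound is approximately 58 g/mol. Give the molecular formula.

mol C = 1.195 g CO₂ ÷ 44.009 g/mol = 0.027154 mol
mol H = 2 × 0.6115 g H₂O ÷ 18.015 g/mol = 0.067888 mol
Divide by the smallest (0.027154 mol): C 1.000, H 2.500
Multiplying each by 2 gives whole numbers: C 2.00, H 5.00
Empirical formula: C2H5
Empirical-formula mass = 29.06 g/mol; 58 ÷ 29.06 ≈ 2, so the molecular formula is C4H10.

C4H10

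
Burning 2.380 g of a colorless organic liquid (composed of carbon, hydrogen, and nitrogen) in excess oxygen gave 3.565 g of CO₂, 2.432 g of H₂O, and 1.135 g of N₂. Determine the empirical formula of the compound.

C3H10N3

mol C = 3.565 g CO₂ ÷ 44.009 g/mol = 0.081006 mol
mol H = 2 × 2.432 g H₂O ÷ 18.015 g/mol = 0.27000 mol
mol N = 2 × 1.135 g N₂ ÷ 28.014 g/mol = 0.081031 mol
Divide by the smallest (0.081006 mol): C 1.000, H 3.333, N 1.000
Multiplying each by 3 gives whole numbers: C 3.00, H 10.00, N 3.00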